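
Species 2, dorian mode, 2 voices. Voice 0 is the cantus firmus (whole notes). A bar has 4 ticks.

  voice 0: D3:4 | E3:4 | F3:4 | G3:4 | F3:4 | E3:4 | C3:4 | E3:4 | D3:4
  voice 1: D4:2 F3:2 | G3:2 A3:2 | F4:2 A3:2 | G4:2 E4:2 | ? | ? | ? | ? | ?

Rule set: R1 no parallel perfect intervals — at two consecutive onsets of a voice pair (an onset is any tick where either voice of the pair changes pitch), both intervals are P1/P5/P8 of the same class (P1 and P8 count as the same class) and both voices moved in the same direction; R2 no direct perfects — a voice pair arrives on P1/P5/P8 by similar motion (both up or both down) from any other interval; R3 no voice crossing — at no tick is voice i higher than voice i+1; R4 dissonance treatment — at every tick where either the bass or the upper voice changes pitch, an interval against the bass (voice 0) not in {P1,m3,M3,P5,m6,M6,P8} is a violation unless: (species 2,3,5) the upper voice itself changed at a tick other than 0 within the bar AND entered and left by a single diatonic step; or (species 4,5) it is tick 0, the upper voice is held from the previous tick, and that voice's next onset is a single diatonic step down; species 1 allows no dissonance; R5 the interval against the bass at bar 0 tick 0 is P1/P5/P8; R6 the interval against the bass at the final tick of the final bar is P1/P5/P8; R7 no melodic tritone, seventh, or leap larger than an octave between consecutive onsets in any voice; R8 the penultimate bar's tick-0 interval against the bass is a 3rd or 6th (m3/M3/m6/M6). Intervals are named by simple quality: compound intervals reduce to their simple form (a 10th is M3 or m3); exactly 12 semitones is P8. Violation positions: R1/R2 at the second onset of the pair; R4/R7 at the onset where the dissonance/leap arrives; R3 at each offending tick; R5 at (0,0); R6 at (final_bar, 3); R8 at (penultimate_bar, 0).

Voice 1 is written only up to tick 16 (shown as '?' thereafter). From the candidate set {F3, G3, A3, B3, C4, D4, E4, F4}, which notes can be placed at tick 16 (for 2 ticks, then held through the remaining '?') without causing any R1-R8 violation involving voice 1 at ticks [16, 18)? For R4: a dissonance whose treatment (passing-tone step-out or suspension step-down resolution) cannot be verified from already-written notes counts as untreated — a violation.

{A3, D4, F4}

F3: violates R2,R7
G3: violates R4
A3: legal
B3: violates R4
C4: violates R2
D4: legal
E4: violates R4
F4: legal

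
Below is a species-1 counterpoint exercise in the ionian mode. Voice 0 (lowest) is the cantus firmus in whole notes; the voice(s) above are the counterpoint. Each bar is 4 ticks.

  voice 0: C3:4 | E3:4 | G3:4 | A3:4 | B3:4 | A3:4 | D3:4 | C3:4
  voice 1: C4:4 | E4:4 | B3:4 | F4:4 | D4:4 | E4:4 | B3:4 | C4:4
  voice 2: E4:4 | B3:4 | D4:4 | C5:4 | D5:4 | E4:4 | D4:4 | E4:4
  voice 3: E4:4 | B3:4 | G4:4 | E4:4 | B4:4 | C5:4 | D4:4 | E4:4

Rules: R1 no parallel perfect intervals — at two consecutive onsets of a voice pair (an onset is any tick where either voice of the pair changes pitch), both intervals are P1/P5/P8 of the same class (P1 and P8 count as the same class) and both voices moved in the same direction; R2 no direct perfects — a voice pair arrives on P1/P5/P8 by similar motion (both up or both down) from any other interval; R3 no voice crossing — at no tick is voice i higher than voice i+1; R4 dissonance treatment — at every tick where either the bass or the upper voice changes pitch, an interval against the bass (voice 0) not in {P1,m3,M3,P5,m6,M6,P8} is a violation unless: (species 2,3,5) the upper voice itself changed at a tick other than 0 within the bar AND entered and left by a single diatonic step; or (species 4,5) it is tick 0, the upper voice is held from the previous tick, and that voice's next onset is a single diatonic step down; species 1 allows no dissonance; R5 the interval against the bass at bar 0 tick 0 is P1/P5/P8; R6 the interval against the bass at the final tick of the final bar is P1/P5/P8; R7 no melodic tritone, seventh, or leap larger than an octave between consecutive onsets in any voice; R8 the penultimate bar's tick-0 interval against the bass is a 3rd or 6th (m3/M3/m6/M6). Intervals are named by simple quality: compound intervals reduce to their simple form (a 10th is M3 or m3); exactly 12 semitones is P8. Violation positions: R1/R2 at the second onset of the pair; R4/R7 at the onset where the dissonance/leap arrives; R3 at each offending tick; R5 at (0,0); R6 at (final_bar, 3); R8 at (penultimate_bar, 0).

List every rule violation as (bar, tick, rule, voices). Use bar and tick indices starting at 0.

(0, 0, R5, (0, 2))
(0, 0, R5, (0, 3))
(1, 0, R1, (0, 1))
(1, 0, R1, (2, 3))
(1, 0, R3, (1, 2))
(1, 1, R3, (1, 2))
(1, 2, R3, (1, 2))
(1, 3, R3, (1, 2))
(2, 0, R1, (0, 2))
(2, 0, R2, (0, 3))
(3, 0, R2, (1, 2))
(3, 0, R3, (2, 3))
(3, 0, R7, (1,))
(3, 0, R7, (2,))
(3, 1, R3, (2, 3))
(3, 2, R3, (2, 3))
(3, 3, R3, (2, 3))
(4, 0, R2, (0, 3))
(4, 0, R3, (2, 3))
(4, 1, R3, (2, 3))
(4, 2, R3, (2, 3))
(4, 3, R3, (2, 3))
(5, 0, R2, (0, 2))
(5, 0, R7, (2,))
(6, 0, R2, (0, 2))
(6, 0, R2, (0, 3))
(6, 0, R2, (2, 3))
(6, 0, R7, (3,))
(6, 0, R8, (0, 2))
(6, 0, R8, (0, 3))
(7, 0, R1, (2, 3))
(7, 3, R6, (0, 2))
(7, 3, R6, (0, 3))

bar 0: v0=C3 v1=C4 v2=E4 v3=E4 downbeat M3
bar 1: v0=E3 v1=E4 v2=B3 v3=B3 downbeat P5
bar 2: v0=G3 v1=B3 v2=D4 v3=G4 downbeat P8
bar 3: v0=A3 v1=F4 v2=C5 v3=E4 downbeat P5
bar 4: v0=B3 v1=D4 v2=D5 v3=B4 downbeat P8
bar 5: v0=A3 v1=E4 v2=E4 v3=C5 downbeat m3
bar 6: v0=D3 v1=B3 v2=D4 v3=D4 downbeat P8
bar 7: v0=C3 v1=C4 v2=E4 v3=E4 downbeat M3
  -> R5 @ bar 0 tick 0 v(0, 2): opens on M3
  -> R5 @ bar 0 tick 0 v(0, 3): opens on M3
  -> R1 @ bar 1 tick 0 v(0, 1): C3/C4 P8 -> E3/E4 P8 similar
  -> R1 @ bar 1 tick 0 v(2, 3): E4/E4 P1 -> B3/B3 P1 similar
  -> R3 @ bar 1 tick 0 v(1, 2): E4 above B3
  -> R3 @ bar 1 tick 1 v(1, 2): E4 above B3
  -> R3 @ bar 1 tick 2 v(1, 2): E4 above B3
  -> R3 @ bar 1 tick 3 v(1, 2): E4 above B3
  -> R1 @ bar 2 tick 0 v(0, 2): E3/B3 P5 -> G3/D4 P5 similar
  -> R2 @ bar 2 tick 0 v(0, 3): E3/B3 P5 -> G3/G4 P8 similar
  -> R2 @ bar 3 tick 0 v(1, 2): B3/D4 m3 -> F4/C5 P5 similar
  -> R3 @ bar 3 tick 0 v(2, 3): C5 above E4
  -> R7 @ bar 3 tick 0 v(1,): B3->F4 leap 6st
  -> R7 @ bar 3 tick 0 v(2,): D4->C5 leap 10st
  -> R3 @ bar 3 tick 1 v(2, 3): C5 above E4
  -> R3 @ bar 3 tick 2 v(2, 3): C5 above E4
  -> R3 @ bar 3 tick 3 v(2, 3): C5 above E4
  -> R2 @ bar 4 tick 0 v(0, 3): A3/E4 P5 -> B3/B4 P8 similar
  -> R3 @ bar 4 tick 0 v(2, 3): D5 above B4
  -> R3 @ bar 4 tick 1 v(2, 3): D5 above B4
  -> R3 @ bar 4 tick 2 v(2, 3): D5 above B4
  -> R3 @ bar 4 tick 3 v(2, 3): D5 above B4
  -> R2 @ bar 5 tick 0 v(0, 2): B3/D5 m3 -> A3/E4 P5 similar
  -> R7 @ bar 5 tick 0 v(2,): D5->E4 leap 10st
  -> R2 @ bar 6 tick 0 v(0, 2): A3/E4 P5 -> D3/D4 P8 similar
  -> R2 @ bar 6 tick 0 v(0, 3): A3/C5 m3 -> D3/D4 P8 similar
  -> R2 @ bar 6 tick 0 v(2, 3): E4/C5 m6 -> D4/D4 P1 similar
  -> R7 @ bar 6 tick 0 v(3,): C5->D4 leap 10st
  -> R8 @ bar 6 tick 0 v(0, 2): penult P8 not 3rd/6th
  -> R8 @ bar 6 tick 0 v(0, 3): penult P8 not 3rd/6th
  -> R1 @ bar 7 tick 0 v(2, 3): D4/D4 P1 -> E4/E4 P1 similar
  -> R6 @ bar 7 tick 3 v(0, 2): closes on M3
  -> R6 @ bar 7 tick 3 v(0, 3): closes on M3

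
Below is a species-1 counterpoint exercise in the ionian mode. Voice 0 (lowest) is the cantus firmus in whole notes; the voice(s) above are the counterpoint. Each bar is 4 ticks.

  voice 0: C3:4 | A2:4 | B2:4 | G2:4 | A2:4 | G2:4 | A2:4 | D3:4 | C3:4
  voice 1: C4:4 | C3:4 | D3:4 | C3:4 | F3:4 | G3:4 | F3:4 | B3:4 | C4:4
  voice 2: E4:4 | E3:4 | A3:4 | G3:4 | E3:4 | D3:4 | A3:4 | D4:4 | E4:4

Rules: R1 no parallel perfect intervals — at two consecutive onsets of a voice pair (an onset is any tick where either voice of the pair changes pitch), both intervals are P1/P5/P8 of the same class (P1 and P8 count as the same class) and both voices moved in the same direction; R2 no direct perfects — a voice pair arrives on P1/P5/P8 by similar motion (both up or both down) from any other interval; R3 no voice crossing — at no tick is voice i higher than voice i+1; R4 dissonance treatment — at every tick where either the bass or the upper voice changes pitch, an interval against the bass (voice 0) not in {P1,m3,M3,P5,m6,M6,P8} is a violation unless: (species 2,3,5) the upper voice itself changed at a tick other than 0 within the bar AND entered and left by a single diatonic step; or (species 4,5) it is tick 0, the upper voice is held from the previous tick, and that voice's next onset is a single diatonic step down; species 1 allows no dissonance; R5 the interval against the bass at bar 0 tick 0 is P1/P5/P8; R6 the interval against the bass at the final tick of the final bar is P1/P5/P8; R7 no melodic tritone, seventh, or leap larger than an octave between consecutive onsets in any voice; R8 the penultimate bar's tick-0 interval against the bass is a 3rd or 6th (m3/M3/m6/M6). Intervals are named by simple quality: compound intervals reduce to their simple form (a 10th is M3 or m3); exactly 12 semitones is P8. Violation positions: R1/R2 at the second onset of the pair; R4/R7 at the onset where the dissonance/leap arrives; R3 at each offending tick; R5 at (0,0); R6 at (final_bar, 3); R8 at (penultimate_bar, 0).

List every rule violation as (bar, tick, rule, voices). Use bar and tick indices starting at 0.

bar 0: v0=C3 v1=C4 v2=E4 downbeat M3
bar 1: v0=A2 v1=C3 v2=E3 downbeat P5
bar 2: v0=B2 v1=D3 v2=A3 downbeat m7
bar 3: v0=G2 v1=C3 v2=G3 downbeat P8
bar 4: v0=A2 v1=F3 v2=E3 downbeat P5
bar 5: v0=G2 v1=G3 v2=D3 downbeat P5
bar 6: v0=A2 v1=F3 v2=A3 downbeat P8
bar 7: v0=D3 v1=B3 v2=D4 downbeat P8
bar 8: v0=C3 v1=C4 v2=E4 downbeat M3
  -> R5 @ bar 0 tick 0 v(0, 2): opens on M3
  -> R2 @ bar 1 tick 0 v(0, 2): C3/E4 M3 -> A2/E3 P5 similar
  -> R2 @ bar 2 tick 0 v(1, 2): C3/E3 M3 -> D3/A3 P5 similar
  -> R4 @ bar 2 tick 0 v(0, 2): B2/A3 m7 untreated
  -> R1 @ bar 3 tick 0 v(1, 2): D3/A3 P5 -> C3/G3 P5 similar
  -> R2 @ bar 3 tick 0 v(0, 2): B2/A3 m7 -> G2/G3 P8 similar
  -> R4 @ bar 3 tick 0 v(0, 1): G2/C3 P4 untreated
  -> R3 @ bar 4 tick 0 v(1, 2): F3 above E3
  -> R3 @ bar 4 tick 1 v(1, 2): F3 above E3
  -> R3 @ bar 4 tick 2 v(1, 2): F3 above E3
  -> R3 @ bar 4 tick 3 v(1, 2): F3 above E3
  -> R1 @ bar 5 tick 0 v(0, 2): A2/E3 P5 -> G2/D3 P5 similar
  -> R3 @ bar 5 tick 0 v(1, 2): G3 above D3
  -> R3 @ bar 5 tick 1 v(1, 2): G3 above D3
  -> R3 @ bar 5 tick 2 v(1, 2): G3 above D3
  -> R3 @ bar 5 tick 3 v(1, 2): G3 above D3
  -> R2 @ bar 6 tick 0 v(0, 2): G2/D3 P5 -> A2/A3 P8 similar
  -> R1 @ bar 7 tick 0 v(0, 2): A2/A3 P8 -> D3/D4 P8 similar
  -> R7 @ bar 7 tick 0 v(1,): F3->B3 leap 6st
  -> R8 @ bar 7 tick 0 v(0, 2): penult P8 not 3rd/6th
  -> R6 @ bar 8 tick 3 v(0, 2): closes on M3

(0, 0, R5, (0, 2))
(1, 0, R2, (0, 2))
(2, 0, R2, (1, 2))
(2, 0, R4, (0, 2))
(3, 0, R1, (1, 2))
(3, 0, R2, (0, 2))
(3, 0, R4, (0, 1))
(4, 0, R3, (1, 2))
(4, 1, R3, (1, 2))
(4, 2, R3, (1, 2))
(4, 3, R3, (1, 2))
(5, 0, R1, (0, 2))
(5, 0, R3, (1, 2))
(5, 1, R3, (1, 2))
(5, 2, R3, (1, 2))
(5, 3, R3, (1, 2))
(6, 0, R2, (0, 2))
(7, 0, R1, (0, 2))
(7, 0, R7, (1,))
(7, 0, R8, (0, 2))
(8, 3, R6, (0, 2))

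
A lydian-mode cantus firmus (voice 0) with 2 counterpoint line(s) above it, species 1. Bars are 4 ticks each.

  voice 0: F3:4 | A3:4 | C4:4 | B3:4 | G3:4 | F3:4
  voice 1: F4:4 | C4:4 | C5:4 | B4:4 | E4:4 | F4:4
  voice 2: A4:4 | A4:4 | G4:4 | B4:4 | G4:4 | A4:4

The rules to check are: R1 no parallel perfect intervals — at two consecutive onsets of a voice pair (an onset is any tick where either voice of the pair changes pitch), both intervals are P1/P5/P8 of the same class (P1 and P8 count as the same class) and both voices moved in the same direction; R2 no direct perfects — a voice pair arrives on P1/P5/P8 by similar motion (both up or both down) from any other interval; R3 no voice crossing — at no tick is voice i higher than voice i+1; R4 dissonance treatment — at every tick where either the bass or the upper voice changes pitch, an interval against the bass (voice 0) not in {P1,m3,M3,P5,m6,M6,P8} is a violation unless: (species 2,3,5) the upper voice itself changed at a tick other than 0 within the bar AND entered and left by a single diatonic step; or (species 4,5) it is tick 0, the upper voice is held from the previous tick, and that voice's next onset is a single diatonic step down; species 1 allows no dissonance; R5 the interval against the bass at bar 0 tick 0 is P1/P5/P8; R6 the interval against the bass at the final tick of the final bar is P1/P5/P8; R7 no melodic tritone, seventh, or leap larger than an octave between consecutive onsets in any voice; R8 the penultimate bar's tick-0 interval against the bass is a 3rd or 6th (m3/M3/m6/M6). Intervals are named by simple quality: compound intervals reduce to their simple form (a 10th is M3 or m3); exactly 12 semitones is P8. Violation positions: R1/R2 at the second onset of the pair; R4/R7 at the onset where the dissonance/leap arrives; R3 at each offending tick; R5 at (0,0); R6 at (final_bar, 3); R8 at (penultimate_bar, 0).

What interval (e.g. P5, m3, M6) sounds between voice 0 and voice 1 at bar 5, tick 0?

voice 0=F3 voice 1=F4 -> P8

P8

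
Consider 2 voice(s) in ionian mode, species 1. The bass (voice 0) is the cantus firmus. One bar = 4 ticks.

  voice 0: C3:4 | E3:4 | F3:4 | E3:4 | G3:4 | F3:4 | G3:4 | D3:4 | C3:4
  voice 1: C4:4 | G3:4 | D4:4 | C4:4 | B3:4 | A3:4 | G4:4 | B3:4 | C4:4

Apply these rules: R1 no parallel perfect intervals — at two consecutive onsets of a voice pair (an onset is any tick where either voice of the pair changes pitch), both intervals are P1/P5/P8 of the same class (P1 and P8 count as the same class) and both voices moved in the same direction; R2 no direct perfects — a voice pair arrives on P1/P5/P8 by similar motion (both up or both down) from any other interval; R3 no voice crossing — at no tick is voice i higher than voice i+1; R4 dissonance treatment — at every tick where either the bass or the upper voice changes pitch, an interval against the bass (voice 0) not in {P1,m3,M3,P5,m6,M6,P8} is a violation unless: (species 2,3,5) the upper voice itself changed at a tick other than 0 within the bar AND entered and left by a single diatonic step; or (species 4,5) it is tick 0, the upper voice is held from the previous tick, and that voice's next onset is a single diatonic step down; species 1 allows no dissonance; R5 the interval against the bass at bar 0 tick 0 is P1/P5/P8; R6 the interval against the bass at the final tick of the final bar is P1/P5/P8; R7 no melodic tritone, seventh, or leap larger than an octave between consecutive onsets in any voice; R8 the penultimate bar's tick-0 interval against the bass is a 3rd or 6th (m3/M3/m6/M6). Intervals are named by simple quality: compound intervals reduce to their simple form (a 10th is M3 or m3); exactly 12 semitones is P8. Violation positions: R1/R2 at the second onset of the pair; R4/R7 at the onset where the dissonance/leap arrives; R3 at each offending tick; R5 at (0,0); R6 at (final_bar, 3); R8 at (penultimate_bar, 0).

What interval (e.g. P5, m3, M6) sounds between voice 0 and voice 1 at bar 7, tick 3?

voice 0=D3 voice 1=B3 -> M6

M6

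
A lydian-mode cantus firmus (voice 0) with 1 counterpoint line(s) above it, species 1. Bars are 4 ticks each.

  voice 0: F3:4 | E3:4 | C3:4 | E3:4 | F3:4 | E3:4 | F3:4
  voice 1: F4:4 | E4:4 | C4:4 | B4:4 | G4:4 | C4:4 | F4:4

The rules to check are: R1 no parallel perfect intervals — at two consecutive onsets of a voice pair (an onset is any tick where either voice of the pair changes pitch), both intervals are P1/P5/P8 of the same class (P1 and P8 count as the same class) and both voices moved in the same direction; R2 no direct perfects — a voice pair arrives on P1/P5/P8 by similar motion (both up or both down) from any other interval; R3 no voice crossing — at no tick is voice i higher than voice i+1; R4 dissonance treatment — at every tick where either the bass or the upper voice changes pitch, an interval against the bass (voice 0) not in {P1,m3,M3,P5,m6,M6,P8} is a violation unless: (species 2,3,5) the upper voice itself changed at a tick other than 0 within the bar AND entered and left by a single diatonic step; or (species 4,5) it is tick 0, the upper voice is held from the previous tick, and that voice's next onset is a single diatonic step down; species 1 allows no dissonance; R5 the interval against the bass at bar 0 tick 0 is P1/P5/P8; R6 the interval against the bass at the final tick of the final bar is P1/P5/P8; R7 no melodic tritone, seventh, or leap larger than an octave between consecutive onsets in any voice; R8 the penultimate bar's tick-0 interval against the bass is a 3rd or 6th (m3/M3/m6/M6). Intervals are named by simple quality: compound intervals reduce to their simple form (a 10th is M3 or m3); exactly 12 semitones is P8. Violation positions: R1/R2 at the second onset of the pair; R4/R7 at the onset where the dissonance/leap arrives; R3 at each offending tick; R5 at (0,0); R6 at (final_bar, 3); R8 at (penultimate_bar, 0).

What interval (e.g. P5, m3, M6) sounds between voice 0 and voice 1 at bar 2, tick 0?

voice 0=C3 voice 1=C4 -> P8

P8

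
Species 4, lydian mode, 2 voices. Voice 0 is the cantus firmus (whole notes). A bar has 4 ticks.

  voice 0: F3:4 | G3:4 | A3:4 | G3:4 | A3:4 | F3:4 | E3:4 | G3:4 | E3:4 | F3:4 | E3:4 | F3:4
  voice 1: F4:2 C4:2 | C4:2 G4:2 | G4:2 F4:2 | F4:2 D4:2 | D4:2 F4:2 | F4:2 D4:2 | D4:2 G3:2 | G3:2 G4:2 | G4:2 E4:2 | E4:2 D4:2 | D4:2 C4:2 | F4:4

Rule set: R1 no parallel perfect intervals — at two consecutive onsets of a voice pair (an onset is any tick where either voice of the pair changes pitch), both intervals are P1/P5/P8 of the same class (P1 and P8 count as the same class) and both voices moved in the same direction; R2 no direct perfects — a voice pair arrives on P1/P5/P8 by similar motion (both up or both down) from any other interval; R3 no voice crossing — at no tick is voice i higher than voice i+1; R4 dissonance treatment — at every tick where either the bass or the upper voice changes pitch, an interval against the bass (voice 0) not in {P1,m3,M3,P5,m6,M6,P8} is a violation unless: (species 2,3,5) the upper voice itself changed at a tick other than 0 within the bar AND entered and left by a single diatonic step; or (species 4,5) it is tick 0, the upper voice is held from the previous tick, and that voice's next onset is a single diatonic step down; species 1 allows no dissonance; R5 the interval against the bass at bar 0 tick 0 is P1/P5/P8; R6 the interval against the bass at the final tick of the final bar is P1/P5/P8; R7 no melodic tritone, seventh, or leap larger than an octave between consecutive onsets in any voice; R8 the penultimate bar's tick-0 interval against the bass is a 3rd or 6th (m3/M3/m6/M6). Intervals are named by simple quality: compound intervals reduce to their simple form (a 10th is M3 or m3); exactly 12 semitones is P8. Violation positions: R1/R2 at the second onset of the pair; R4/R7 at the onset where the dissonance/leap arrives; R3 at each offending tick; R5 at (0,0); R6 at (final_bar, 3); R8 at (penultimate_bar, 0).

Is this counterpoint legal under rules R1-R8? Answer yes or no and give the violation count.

No (6 violations)

bar 0: v0=F3 v1=F4 (P8)
bar 1: v0=G3 v1=C4 (P4)
bar 2: v0=A3 v1=G4 (m7)
bar 3: v0=G3 v1=F4 (m7)
bar 4: v0=A3 v1=D4 (P4)
bar 5: v0=F3 v1=F4 (P8)
bar 6: v0=E3 v1=D4 (m7)
bar 7: v0=G3 v1=G3 (P1)
bar 8: v0=E3 v1=G4 (m3)
bar 9: v0=F3 v1=E4 (M7)
bar 10: v0=E3 v1=D4 (m7)
bar 11: v0=F3 v1=F4 (P8)
  R4 @ bar1.0: G3/C4 P4 untreated
  R4 @ bar3.0: G3/F4 m7 untreated
  R4 @ bar4.0: A3/D4 P4 untreated
  R4 @ bar6.0: E3/D4 m7 untreated
  R8 @ bar10.0: penult m7 not 3rd/6th
  R2 @ bar11.0: E3/C4 m6 -> F3/F4 P8 similar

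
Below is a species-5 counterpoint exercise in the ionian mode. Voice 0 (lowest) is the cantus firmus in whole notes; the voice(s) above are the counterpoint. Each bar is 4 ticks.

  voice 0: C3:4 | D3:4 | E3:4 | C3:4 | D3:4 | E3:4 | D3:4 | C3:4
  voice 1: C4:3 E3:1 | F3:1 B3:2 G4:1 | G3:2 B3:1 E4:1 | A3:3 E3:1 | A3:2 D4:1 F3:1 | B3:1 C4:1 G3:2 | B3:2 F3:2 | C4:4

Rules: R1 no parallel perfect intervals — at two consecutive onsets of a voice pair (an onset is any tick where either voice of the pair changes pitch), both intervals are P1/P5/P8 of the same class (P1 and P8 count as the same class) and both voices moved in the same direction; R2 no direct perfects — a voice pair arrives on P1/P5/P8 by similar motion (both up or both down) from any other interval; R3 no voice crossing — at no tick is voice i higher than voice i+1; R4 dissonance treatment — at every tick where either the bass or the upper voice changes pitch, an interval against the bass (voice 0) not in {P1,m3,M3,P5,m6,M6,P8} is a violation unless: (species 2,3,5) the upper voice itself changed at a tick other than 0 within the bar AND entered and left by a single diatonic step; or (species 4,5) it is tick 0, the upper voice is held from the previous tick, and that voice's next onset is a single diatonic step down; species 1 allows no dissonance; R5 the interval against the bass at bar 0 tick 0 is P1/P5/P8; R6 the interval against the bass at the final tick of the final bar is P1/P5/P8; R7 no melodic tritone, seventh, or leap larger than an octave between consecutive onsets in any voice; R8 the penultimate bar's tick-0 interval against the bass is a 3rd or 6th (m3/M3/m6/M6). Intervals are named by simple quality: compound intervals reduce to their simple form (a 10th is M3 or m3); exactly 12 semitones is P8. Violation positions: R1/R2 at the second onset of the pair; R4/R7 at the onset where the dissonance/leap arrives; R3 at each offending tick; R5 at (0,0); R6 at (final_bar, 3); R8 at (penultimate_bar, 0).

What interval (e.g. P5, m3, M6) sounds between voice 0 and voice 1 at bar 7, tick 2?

P8

voice 0=C3 voice 1=C4 -> P8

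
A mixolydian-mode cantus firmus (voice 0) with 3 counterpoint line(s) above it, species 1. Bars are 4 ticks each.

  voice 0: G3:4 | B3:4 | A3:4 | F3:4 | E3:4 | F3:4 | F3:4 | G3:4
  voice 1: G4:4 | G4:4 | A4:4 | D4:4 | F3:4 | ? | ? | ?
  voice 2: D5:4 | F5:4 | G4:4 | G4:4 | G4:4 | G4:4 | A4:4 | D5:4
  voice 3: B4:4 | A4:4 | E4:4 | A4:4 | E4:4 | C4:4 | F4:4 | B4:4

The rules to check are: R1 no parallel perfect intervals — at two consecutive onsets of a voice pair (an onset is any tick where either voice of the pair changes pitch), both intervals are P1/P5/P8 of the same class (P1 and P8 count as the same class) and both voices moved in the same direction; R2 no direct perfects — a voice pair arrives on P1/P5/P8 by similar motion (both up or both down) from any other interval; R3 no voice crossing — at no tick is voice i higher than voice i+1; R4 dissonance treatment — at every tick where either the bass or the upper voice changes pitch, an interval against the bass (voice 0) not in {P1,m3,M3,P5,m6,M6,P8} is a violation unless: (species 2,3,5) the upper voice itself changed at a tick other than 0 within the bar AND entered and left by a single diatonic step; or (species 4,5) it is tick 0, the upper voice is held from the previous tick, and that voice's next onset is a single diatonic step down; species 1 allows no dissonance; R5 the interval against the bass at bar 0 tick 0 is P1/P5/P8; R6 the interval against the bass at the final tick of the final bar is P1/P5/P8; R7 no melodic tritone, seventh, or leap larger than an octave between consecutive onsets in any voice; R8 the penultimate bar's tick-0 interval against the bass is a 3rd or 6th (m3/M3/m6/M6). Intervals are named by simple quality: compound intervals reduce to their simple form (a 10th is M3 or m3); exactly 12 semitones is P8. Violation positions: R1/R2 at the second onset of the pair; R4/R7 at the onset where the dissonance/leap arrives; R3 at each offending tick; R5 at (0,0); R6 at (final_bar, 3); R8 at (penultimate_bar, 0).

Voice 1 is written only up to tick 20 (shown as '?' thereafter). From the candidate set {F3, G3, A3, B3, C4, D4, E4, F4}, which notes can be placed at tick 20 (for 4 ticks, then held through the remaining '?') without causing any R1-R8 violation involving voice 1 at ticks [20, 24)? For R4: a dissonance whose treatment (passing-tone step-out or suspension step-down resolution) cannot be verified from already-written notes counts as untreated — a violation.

F3: legal
G3: violates R4
A3: legal
B3: violates R4,R7
C4: violates R2
D4: legal
E4: violates R4,R7
F4: violates R2

{A3, D4, F3}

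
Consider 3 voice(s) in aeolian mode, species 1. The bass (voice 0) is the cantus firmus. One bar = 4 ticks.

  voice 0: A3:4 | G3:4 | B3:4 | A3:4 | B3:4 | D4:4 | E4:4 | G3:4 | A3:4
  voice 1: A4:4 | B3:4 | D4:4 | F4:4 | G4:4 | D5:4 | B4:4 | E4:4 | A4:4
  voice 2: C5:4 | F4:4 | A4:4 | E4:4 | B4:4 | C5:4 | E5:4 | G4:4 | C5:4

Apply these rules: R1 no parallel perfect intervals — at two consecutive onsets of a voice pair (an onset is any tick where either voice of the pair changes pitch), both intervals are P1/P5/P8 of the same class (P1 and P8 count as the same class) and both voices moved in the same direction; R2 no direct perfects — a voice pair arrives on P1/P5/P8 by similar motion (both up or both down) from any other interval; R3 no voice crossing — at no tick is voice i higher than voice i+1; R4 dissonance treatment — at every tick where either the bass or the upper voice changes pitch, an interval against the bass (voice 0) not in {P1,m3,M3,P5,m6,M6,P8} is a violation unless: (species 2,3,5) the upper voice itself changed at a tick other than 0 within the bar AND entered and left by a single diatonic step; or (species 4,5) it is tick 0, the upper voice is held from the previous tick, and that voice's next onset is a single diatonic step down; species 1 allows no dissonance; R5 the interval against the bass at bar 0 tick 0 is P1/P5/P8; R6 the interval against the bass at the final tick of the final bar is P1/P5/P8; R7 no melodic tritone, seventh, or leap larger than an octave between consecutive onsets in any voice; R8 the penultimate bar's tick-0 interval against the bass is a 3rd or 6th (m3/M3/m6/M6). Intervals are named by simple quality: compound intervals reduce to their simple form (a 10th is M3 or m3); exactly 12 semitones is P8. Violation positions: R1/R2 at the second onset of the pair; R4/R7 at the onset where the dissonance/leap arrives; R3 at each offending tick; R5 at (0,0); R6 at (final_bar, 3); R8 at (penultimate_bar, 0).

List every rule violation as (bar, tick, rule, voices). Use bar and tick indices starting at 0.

(0, 0, R5, (0, 2))
(1, 0, R4, (0, 2))
(1, 0, R7, (1,))
(2, 0, R2, (1, 2))
(2, 0, R4, (0, 2))
(3, 0, R2, (0, 2))
(3, 0, R3, (1, 2))
(3, 1, R3, (1, 2))
(3, 2, R3, (1, 2))
(3, 3, R3, (1, 2))
(4, 0, R2, (0, 2))
(5, 0, R2, (0, 1))
(5, 0, R3, (1, 2))
(5, 0, R4, (0, 2))
(5, 1, R3, (1, 2))
(5, 2, R3, (1, 2))
(5, 3, R3, (1, 2))
(6, 0, R2, (0, 2))
(7, 0, R1, (0, 2))
(7, 0, R8, (0, 2))
(8, 0, R2, (0, 1))
(8, 3, R6, (0, 2))

bar 0: v0=A3 v1=A4 v2=C5 downbeat m3
bar 1: v0=G3 v1=B3 v2=F4 downbeat m7
bar 2: v0=B3 v1=D4 v2=A4 downbeat m7
bar 3: v0=A3 v1=F4 v2=E4 downbeat P5
bar 4: v0=B3 v1=G4 v2=B4 downbeat P8
bar 5: v0=D4 v1=D5 v2=C5 downbeat m7
bar 6: v0=E4 v1=B4 v2=E5 downbeat P8
bar 7: v0=G3 v1=E4 v2=G4 downbeat P8
bar 8: v0=A3 v1=A4 v2=C5 downbeat m3
  -> R5 @ bar 0 tick 0 v(0, 2): opens on m3
  -> R4 @ bar 1 tick 0 v(0, 2): G3/F4 m7 untreated
  -> R7 @ bar 1 tick 0 v(1,): A4->B3 leap 10st
  -> R2 @ bar 2 tick 0 v(1, 2): B3/F4 TT -> D4/A4 P5 similar
  -> R4 @ bar 2 tick 0 v(0, 2): B3/A4 m7 untreated
  -> R2 @ bar 3 tick 0 v(0, 2): B3/A4 m7 -> A3/E4 P5 similar
  -> R3 @ bar 3 tick 0 v(1, 2): F4 above E4
  -> R3 @ bar 3 tick 1 v(1, 2): F4 above E4
  -> R3 @ bar 3 tick 2 v(1, 2): F4 above E4
  -> R3 @ bar 3 tick 3 v(1, 2): F4 above E4
  -> R2 @ bar 4 tick 0 v(0, 2): A3/E4 P5 -> B3/B4 P8 similar
  -> R2 @ bar 5 tick 0 v(0, 1): B3/G4 m6 -> D4/D5 P8 similar
  -> R3 @ bar 5 tick 0 v(1, 2): D5 above C5
  -> R4 @ bar 5 tick 0 v(0, 2): D4/C5 m7 untreated
  -> R3 @ bar 5 tick 1 v(1, 2): D5 above C5
  -> R3 @ bar 5 tick 2 v(1, 2): D5 above C5
  -> R3 @ bar 5 tick 3 v(1, 2): D5 above C5
  -> R2 @ bar 6 tick 0 v(0, 2): D4/C5 m7 -> E4/E5 P8 similar
  -> R1 @ bar 7 tick 0 v(0, 2): E4/E5 P8 -> G3/G4 P8 similar
  -> R8 @ bar 7 tick 0 v(0, 2): penult P8 not 3rd/6th
  -> R2 @ bar 8 tick 0 v(0, 1): G3/E4 M6 -> A3/A4 P8 similar
  -> R6 @ bar 8 tick 3 v(0, 2): closes on m3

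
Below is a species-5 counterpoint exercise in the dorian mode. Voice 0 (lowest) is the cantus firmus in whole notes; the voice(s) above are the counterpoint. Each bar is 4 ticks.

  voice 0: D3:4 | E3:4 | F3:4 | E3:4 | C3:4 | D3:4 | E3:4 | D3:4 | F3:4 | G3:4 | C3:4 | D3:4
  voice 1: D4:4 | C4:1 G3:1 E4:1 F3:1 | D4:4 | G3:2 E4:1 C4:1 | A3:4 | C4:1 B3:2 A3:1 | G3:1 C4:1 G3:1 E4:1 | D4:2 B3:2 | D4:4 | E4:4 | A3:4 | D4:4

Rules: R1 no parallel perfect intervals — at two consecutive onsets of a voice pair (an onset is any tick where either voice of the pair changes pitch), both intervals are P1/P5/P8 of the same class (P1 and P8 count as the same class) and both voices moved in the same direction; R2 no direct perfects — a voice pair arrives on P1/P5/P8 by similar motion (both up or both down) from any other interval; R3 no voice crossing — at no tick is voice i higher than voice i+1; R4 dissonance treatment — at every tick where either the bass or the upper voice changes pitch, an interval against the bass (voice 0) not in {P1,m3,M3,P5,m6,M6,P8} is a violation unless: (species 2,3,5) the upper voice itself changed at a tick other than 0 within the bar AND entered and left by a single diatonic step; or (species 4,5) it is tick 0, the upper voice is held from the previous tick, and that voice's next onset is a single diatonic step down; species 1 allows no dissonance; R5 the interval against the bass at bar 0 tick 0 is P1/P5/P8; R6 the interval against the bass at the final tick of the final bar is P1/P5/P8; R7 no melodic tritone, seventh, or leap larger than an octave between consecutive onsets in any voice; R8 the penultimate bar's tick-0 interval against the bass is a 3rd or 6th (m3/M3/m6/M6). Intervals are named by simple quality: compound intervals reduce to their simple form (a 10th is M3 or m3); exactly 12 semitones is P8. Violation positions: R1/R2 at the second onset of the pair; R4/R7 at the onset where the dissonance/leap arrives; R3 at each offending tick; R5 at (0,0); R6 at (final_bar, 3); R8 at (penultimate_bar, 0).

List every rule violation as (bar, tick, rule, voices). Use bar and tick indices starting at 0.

(1, 3, R4, (0, 1))
(1, 3, R7, (1,))
(5, 0, R4, (0, 1))
(7, 0, R1, (0, 1))
(11, 0, R2, (0, 1))

bar 0: v0=D3 v1=D4 downbeat P8
bar 1: v0=E3 v1=C4 downbeat m6
bar 2: v0=F3 v1=D4 downbeat M6
bar 3: v0=E3 v1=G3 downbeat m3
bar 4: v0=C3 v1=A3 downbeat M6
bar 5: v0=D3 v1=C4 downbeat m7
bar 6: v0=E3 v1=G3 downbeat m3
bar 7: v0=D3 v1=D4 downbeat P8
bar 8: v0=F3 v1=D4 downbeat M6
bar 9: v0=G3 v1=E4 downbeat M6
bar 10: v0=C3 v1=A3 downbeat M6
bar 11: v0=D3 v1=D4 downbeat P8
  -> R4 @ bar 1 tick 3 v(0, 1): E3/F3 m2 untreated
  -> R7 @ bar 1 tick 3 v(1,): E4->F3 leap 11st
  -> R4 @ bar 5 tick 0 v(0, 1): D3/C4 m7 untreated
  -> R1 @ bar 7 tick 0 v(0, 1): E3/E4 P8 -> D3/D4 P8 similar
  -> R2 @ bar 11 tick 0 v(0, 1): C3/A3 M6 -> D3/D4 P8 similar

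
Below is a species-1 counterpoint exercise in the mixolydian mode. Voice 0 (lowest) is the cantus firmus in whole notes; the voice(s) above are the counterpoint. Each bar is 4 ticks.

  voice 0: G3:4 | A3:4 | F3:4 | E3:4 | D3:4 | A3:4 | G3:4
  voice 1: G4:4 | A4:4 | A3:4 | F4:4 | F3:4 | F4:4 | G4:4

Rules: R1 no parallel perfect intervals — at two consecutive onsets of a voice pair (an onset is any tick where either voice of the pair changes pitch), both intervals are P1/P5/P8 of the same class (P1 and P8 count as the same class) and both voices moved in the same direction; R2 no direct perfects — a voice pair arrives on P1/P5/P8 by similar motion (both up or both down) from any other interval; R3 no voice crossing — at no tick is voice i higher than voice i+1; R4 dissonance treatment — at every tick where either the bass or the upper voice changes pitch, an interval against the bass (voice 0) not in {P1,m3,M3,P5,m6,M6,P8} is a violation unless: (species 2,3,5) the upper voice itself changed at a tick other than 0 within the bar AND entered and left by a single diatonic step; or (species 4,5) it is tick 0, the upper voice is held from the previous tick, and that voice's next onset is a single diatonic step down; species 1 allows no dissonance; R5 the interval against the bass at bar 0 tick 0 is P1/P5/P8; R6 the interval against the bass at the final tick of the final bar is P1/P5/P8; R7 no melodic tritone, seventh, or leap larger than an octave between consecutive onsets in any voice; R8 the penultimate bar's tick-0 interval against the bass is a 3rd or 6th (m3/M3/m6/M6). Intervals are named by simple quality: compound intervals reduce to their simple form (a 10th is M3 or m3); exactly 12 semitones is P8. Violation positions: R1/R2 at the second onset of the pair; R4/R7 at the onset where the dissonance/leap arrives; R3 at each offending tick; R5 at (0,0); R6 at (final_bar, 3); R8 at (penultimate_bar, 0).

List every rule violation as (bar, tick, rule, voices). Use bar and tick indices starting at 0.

bar 0: v0=G3 v1=G4 downbeat P8
bar 1: v0=A3 v1=A4 downbeat P8
bar 2: v0=F3 v1=A3 downbeat M3
bar 3: v0=E3 v1=F4 downbeat m2
bar 4: v0=D3 v1=F3 downbeat m3
bar 5: v0=A3 v1=F4 downbeat m6
bar 6: v0=G3 v1=G4 downbeat P8
  -> R1 @ bar 1 tick 0 v(0, 1): G3/G4 P8 -> A3/A4 P8 similar
  -> R4 @ bar 3 tick 0 v(0, 1): E3/F4 m2 untreated

(1, 0, R1, (0, 1))
(3, 0, R4, (0, 1))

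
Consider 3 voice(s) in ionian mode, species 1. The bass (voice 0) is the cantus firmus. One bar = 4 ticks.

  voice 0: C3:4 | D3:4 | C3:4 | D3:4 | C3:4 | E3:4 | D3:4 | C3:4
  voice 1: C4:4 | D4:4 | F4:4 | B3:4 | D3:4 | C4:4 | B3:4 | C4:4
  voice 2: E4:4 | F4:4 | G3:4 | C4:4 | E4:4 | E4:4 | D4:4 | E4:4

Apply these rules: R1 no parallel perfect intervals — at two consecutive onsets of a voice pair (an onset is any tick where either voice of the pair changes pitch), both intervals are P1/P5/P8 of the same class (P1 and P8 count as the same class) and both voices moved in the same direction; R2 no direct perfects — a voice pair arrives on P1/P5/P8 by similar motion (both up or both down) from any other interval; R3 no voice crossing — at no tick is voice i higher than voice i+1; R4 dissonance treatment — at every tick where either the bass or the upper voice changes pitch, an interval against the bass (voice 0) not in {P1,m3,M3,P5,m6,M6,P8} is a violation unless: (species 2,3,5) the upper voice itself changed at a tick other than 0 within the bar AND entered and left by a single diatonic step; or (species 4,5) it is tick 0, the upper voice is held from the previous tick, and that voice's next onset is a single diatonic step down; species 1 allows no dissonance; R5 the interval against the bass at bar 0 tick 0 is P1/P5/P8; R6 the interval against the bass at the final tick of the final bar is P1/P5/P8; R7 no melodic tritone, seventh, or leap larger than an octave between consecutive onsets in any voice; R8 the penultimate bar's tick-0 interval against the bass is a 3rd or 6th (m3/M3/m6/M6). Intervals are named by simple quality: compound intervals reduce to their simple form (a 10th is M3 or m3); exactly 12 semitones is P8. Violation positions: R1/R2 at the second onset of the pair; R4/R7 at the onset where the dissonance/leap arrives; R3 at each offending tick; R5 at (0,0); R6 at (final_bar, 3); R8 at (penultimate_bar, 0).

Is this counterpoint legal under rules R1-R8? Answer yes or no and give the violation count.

bar 0: v0=C3 v1=C4 v2=E4 (M3)
bar 1: v0=D3 v1=D4 v2=F4 (m3)
bar 2: v0=C3 v1=F4 v2=G3 (P5)
bar 3: v0=D3 v1=B3 v2=C4 (m7)
bar 4: v0=C3 v1=D3 v2=E4 (M3)
bar 5: v0=E3 v1=C4 v2=E4 (P8)
bar 6: v0=D3 v1=B3 v2=D4 (P8)
bar 7: v0=C3 v1=C4 v2=E4 (M3)
  R5 @ bar0.0: opens on M3
  R1 @ bar1.0: C3/C4 P8 -> D3/D4 P8 similar
  R2 @ bar2.0: D3/F4 m3 -> C3/G3 P5 similar
  R3 @ bar2.0: F4 above G3
  R4 @ bar2.0: C3/F4 P4 untreated
  R7 @ bar2.0: F4->G3 leap 10st
  R3 @ bar2.1: F4 above G3
  R3 @ bar2.2: F4 above G3
  R3 @ bar2.3: F4 above G3
  R4 @ bar3.0: D3/C4 m7 untreated
  R7 @ bar3.0: F4->B3 leap 6st
  R4 @ bar4.0: C3/D3 M2 untreated
  R7 @ bar5.0: D3->C4 leap 10st
  R1 @ bar6.0: E3/E4 P8 -> D3/D4 P8 similar
  R8 @ bar6.0: penult P8 not 3rd/6th
  R6 @ bar7.3: closes on M3

No (16 violations)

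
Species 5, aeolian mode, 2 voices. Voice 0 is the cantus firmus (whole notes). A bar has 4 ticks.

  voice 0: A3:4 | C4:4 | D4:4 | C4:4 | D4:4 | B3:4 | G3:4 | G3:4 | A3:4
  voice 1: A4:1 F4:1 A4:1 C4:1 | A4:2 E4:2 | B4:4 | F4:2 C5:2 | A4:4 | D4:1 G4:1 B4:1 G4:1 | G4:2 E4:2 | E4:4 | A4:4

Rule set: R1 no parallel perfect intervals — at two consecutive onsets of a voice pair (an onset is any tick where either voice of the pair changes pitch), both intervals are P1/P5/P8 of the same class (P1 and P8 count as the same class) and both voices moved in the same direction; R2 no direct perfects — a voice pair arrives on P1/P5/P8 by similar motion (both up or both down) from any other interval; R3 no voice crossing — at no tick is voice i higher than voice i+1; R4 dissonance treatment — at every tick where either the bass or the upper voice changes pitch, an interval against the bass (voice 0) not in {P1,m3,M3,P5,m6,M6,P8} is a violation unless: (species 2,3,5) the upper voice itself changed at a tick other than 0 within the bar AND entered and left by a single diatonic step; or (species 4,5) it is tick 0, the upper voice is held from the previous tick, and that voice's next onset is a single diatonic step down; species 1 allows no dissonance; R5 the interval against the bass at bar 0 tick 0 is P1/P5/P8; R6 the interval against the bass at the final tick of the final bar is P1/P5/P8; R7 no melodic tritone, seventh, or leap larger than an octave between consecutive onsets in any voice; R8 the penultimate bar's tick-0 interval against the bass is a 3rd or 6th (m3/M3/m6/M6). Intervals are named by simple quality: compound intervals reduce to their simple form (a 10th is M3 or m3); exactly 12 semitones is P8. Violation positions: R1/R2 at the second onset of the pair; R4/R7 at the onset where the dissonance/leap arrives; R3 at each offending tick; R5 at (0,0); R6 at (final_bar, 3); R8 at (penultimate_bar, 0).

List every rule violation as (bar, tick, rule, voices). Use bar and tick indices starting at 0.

(3, 0, R4, (0, 1))
(3, 0, R7, (1,))
(8, 0, R2, (0, 1))

bar 0: v0=A3 v1=A4 downbeat P8
bar 1: v0=C4 v1=A4 downbeat M6
bar 2: v0=D4 v1=B4 downbeat M6
bar 3: v0=C4 v1=F4 downbeat P4
bar 4: v0=D4 v1=A4 downbeat P5
bar 5: v0=B3 v1=D4 downbeat m3
bar 6: v0=G3 v1=G4 downbeat P8
bar 7: v0=G3 v1=E4 downbeat M6
bar 8: v0=A3 v1=A4 downbeat P8
  -> R4 @ bar 3 tick 0 v(0, 1): C4/F4 P4 untreated
  -> R7 @ bar 3 tick 0 v(1,): B4->F4 leap 6st
  -> R2 @ bar 8 tick 0 v(0, 1): G3/E4 M6 -> A3/A4 P8 similar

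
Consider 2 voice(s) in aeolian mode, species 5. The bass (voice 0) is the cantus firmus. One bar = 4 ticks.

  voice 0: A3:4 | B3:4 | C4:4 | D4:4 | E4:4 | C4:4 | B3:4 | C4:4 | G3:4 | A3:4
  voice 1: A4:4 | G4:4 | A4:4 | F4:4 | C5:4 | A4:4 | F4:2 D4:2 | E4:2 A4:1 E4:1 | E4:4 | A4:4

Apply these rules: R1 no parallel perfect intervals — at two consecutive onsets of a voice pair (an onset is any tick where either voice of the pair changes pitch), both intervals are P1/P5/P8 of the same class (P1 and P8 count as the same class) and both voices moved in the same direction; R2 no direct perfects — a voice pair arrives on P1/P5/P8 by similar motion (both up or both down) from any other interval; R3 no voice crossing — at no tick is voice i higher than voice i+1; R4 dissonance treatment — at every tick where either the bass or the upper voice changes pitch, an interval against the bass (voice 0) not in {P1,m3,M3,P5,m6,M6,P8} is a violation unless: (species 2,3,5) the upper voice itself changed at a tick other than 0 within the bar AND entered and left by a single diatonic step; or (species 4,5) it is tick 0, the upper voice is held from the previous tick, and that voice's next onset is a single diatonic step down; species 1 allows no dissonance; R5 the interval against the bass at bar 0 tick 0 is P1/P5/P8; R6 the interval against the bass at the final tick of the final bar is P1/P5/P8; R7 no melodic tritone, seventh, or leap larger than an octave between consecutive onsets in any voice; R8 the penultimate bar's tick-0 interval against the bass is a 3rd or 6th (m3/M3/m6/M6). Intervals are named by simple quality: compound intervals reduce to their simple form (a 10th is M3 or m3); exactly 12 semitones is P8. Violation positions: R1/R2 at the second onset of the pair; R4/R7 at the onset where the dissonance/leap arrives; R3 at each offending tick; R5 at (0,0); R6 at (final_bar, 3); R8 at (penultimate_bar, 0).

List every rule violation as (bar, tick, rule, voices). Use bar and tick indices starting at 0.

bar 0: v0=A3 v1=A4 downbeat P8
bar 1: v0=B3 v1=G4 downbeat m6
bar 2: v0=C4 v1=A4 downbeat M6
bar 3: v0=D4 v1=F4 downbeat m3
bar 4: v0=E4 v1=C5 downbeat m6
bar 5: v0=C4 v1=A4 downbeat M6
bar 6: v0=B3 v1=F4 downbeat TT
bar 7: v0=C4 v1=E4 downbeat M3
bar 8: v0=G3 v1=E4 downbeat M6
bar 9: v0=A3 v1=A4 downbeat P8
  -> R4 @ bar 6 tick 0 v(0, 1): B3/F4 TT untreated
  -> R2 @ bar 9 tick 0 v(0, 1): G3/E4 M6 -> A3/A4 P8 similar

(6, 0, R4, (0, 1))
(9, 0, R2, (0, 1))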